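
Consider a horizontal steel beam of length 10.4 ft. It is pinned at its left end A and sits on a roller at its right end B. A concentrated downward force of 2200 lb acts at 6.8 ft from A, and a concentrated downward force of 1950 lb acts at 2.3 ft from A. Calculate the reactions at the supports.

Taking moments about A: B_y·10.4 − 2200·6.8 − 1950·2.3 = 0 → B_y = 19445/10.4 = 1869.71 ≈ 1870 lb.
ΣF_y = 0: A_y + 1869.71 − 2200 − 1950 = 0 → A_y = 2280 lb.
ΣF_x = 0: no horizontal applied forces, so A_x = 0.

A_x = 0, A_y = 2280 lb, B_y = 1870 lb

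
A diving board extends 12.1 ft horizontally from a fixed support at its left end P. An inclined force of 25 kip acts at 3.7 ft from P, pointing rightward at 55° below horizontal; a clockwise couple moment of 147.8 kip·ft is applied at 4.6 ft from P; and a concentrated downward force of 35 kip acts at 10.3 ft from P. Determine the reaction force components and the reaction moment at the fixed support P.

P_x = -14.34 kip, P_y = 55.48 kip, M_P = 584.1 kip·ft

ΣF_x = 0: P_x + 25·cos55° = 0 → P_x = -14.34 kip.
ΣF_y = 0: P_y − 25·sin55° − 35 = 0 → P_y = 55.48 kip.
ΣM about P: M_P − 25·sin55°·3.7 − 147.8 − 35·10.3 = 0 → M_P = 584.1 kip·ft.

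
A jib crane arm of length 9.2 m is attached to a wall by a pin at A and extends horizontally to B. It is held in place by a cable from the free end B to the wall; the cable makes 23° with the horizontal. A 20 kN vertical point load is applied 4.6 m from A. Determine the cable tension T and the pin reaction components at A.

ΣM about A: T·sin23°·9.2 − 20·4.6 = 0 → T = 92/(9.2·0.390731) = 25.5931 ≈ 25.59 kN.
ΣF_x = 0: A_x − T·cos23° = 0 → A_x = 25.5931 × 0.920505 = 23.56 kN.
ΣF_y = 0: A_y + T·sin23° − 20 = 0 → A_y = 20 − 25.5931 × 0.390731 = 10.000 kN.

T = 25.59 kN, A_x = 23.56 kN, A_y = 10.000 kN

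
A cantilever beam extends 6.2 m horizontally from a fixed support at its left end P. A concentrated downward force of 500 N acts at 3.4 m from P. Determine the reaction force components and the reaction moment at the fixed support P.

P_x = 0, P_y = 500.0 N, M_P = 1700 N·m

ΣF_x = 0: P_x = 0.
ΣF_y = 0: P_y − 500 = 0 → P_y = 500.0 N.
ΣM about P: M_P − 500·3.4 = 0 → M_P = 1700 N·m.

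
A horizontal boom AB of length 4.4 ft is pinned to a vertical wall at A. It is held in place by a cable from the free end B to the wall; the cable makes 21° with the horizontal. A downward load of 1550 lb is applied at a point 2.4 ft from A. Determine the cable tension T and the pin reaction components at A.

T = 2359 lb, A_x = 2202 lb, A_y = 704.5 lb

ΣM about A: T·sin21°·4.4 − 1550·2.4 = 0 → T = 3720/(4.4·0.358368) = 2359.18 ≈ 2359 lb.
ΣF_x = 0: A_x − T·cos21° = 0 → A_x = 2359.18 × 0.93358 = 2202 lb.
ΣF_y = 0: A_y + T·sin21° − 1550 = 0 → A_y = 1550 − 2359.18 × 0.358368 = 704.5 lb.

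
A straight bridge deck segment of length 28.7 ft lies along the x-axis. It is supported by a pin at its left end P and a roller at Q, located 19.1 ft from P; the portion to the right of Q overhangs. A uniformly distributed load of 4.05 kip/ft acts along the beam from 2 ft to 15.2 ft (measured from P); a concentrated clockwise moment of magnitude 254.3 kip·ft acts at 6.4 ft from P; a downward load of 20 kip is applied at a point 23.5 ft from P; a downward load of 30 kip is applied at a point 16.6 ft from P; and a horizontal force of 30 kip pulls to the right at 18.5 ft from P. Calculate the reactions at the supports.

P_x = -30.00 kip, P_y = 15.39 kip, Q_y = 88.07 kip

Resultant of the distributed load: 4.05 × 13.2 = 53.46 kip at 8.6 ft from P.
Moments about P: Q_y·19.1 − (4.05·13.2)·8.6 − 254.3 − 20·23.5 − 30·16.6 = 0 → Q_y = 1682.056/19.1 = 88.0658 ≈ 88.07 kip.
ΣF_y = 0: P_y + 88.0658 − 4.05·13.2 − 20 − 30 = 0 → P_y = 15.39 kip.
ΣF_x = 0: P_x + 30 = 0 → P_x = -30.00 kip.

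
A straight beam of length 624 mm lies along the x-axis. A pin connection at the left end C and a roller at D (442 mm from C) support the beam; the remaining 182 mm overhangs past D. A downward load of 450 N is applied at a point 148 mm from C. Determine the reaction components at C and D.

Moments about C: D_y·442 − 450·148 = 0 → D_y = 66600/442 = 150.679 ≈ 150.7 N.
ΣF_y = 0: C_y + 150.679 − 450 = 0 → C_y = 299.3 N.
ΣF_x = 0: no horizontal applied forces, so C_x = 0.

C_x = 0, C_y = 299.3 N, D_y = 150.7 N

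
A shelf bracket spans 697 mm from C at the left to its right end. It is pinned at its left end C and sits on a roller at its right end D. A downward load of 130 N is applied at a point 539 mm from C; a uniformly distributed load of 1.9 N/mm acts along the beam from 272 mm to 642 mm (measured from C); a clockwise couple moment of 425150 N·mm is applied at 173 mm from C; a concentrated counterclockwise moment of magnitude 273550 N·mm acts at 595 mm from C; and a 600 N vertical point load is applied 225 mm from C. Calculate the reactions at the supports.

Resultant of the distributed load: 1.9 × 370 = 703 N at 457 mm from C.
ΣM about C: D_y·697 − 130·539 − (1.9·370)·457 − 425150 + 273550 − 600·225 = 0 → D_y = 677941/697 = 972.656 ≈ 972.7 N.
ΣF_y = 0: C_y + 972.656 − 130 − 1.9·370 − 600 = 0 → C_y = 460.3 N.
ΣF_x = 0: no horizontal applied forces, so C_x = 0.

C_x = 0, C_y = 460.3 N, D_y = 972.7 N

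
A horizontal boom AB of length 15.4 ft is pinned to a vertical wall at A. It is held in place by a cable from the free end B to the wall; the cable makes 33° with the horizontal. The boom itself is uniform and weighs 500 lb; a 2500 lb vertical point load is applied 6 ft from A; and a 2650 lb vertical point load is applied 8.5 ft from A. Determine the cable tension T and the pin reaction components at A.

T = 4933 lb, A_x = 4137 lb, A_y = 2963 lb

ΣM about A: T·sin33°·15.4 − 500·7.7 − 2500·6 − 2650·8.5 = 0 → T = 41375/(15.4·0.544639) = 4932.97 ≈ 4933 lb.
ΣF_x = 0: A_x − T·cos33° = 0 → A_x = 4932.97 × 0.838671 = 4137 lb.
ΣF_y = 0: A_y + T·sin33° − 500 − 2500 − 2650 = 0 → A_y = 5650 − 4932.97 × 0.544639 = 2963 lb.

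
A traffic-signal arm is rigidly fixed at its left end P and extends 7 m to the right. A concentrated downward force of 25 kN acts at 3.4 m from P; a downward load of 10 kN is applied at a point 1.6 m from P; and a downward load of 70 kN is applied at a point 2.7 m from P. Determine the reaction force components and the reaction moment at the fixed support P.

P_x = 0, P_y = 105.0 kN, M_P = 290.0 kN·m

ΣF_x = 0: P_x = 0.
ΣF_y = 0: P_y − 25 − 10 − 70 = 0 → P_y = 105.0 kN.
ΣM about P: M_P − 25·3.4 − 10·1.6 − 70·2.7 = 0 → M_P = 290.0 kN·m.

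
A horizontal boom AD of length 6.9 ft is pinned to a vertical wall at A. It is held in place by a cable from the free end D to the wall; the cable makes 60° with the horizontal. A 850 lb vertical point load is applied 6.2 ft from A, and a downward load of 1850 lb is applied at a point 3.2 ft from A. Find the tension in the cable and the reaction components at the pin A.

T = 1873 lb, A_x = 936.3 lb, A_y = 1078 lb

ΣM about A: T·sin60°·6.9 − 850·6.2 − 1850·3.2 = 0 → T = 11190/(6.9·0.866025) = 1872.62 ≈ 1873 lb.
ΣF_x = 0: A_x − T·cos60° = 0 → A_x = 1872.62 × 0.5 = 936.3 lb.
ΣF_y = 0: A_y + T·sin60° − 850 − 1850 = 0 → A_y = 2700 − 1872.62 × 0.866025 = 1078 lb.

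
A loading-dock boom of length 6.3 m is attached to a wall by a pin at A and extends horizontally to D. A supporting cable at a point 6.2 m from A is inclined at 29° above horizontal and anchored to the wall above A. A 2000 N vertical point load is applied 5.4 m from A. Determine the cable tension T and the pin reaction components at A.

ΣM about A: T·sin29°·6.2 − 2000·5.4 = 0 → T = 10800/(6.2·0.48481) = 3593.03 ≈ 3593 N.
ΣF_x = 0: A_x − T·cos29° = 0 → A_x = 3593.03 × 0.87462 = 3143 N.
ΣF_y = 0: A_y + T·sin29° − 2000 = 0 → A_y = 2000 − 3593.03 × 0.48481 = 258.1 N.

T = 3593 N, A_x = 3143 N, A_y = 258.1 N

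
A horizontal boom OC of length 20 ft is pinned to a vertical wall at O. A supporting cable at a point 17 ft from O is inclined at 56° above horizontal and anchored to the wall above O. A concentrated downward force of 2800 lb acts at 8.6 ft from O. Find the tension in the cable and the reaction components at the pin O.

T = 1709 lb, O_x = 955.4 lb, O_y = 1384 lb

ΣM about O: T·sin56°·17 − 2800·8.6 = 0 → T = 24080/(17·0.829038) = 1708.57 ≈ 1709 lb.
ΣF_x = 0: O_x − T·cos56° = 0 → O_x = 1708.57 × 0.559193 = 955.4 lb.
ΣF_y = 0: O_y + T·sin56° − 2800 = 0 → O_y = 2800 − 1708.57 × 0.829038 = 1384 lb.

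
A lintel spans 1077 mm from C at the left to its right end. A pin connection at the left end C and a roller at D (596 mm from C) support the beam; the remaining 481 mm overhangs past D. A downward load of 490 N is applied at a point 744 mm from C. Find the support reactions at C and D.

ΣM about C: D_y·596 − 490·744 = 0 → D_y = 364560/596 = 611.678 ≈ 611.7 N.
ΣF_y = 0: C_y + 611.678 − 490 = 0 → C_y = -121.7 N.
ΣF_x = 0: no horizontal applied forces, so C_x = 0.

C_x = 0, C_y = -121.7 N, D_y = 611.7 N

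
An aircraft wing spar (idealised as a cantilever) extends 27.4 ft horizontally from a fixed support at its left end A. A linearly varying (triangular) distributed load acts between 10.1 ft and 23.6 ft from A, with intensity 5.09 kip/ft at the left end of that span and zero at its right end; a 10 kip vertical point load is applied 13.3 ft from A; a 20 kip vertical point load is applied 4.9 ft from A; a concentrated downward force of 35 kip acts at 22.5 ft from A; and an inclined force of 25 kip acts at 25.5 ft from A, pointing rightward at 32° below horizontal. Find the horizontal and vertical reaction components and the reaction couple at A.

A_x = -21.20 kip, A_y = 112.6 kip, M_A = 1858 kip·ft

Resultant of the triangular load: ½ × 5.09 × 13.5 = 34.3575 kip, acting at 14.6 ft from A (one-third of the span from the peak).
ΣF_x = 0: A_x + 25·cos32° = 0 → A_x = -21.20 kip.
ΣF_y = 0: A_y − ½·5.09·13.5 − 10 − 20 − 35 − 25·sin32° = 0 → A_y = 112.6 kip.
ΣM about A: M_A − (½·5.09·13.5)·14.6 − 10·13.3 − 20·4.9 − 35·22.5 − 25·sin32°·25.5 = 0 → M_A = 1858 kip·ft.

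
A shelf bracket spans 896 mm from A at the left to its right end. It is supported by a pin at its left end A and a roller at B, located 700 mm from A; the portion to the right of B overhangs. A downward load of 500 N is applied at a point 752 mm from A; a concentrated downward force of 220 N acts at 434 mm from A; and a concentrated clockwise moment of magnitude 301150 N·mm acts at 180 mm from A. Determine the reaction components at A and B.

ΣM about A: B_y·700 − 500·752 − 220·434 − 301150 = 0 → B_y = 772630/700 = 1103.76 ≈ 1104 N.
ΣF_y = 0: A_y + 1103.76 − 500 − 220 = 0 → A_y = -383.8 N.
ΣF_x = 0: no horizontal applied forces, so A_x = 0.

A_x = 0, A_y = -383.8 N, B_y = 1104 N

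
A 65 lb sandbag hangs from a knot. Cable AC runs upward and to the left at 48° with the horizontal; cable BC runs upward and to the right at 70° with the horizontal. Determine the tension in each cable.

T_AC = 25.18 lb, T_BC = 49.26 lb

ΣF_x = 0: −T_AC·cos48° + T_BC·cos70° = 0 → T_BC = 1.95641·T_AC.
ΣF_y = 0: T_AC·sin48° + T_BC·sin70° = 65.
Substitute: T_AC·(0.743145 + 1.95641·0.939693) = 65 → T_AC = 25.1785 ≈ 25.18 lb.
Then T_BC = 1.95641 × 25.1785 = 49.26 lb.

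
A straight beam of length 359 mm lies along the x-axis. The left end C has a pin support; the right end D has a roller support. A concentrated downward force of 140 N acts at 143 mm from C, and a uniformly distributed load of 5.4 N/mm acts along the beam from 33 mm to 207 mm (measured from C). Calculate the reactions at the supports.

Resultant of the distributed load: 5.4 × 174 = 939.6 N at 120 mm from C.
Moments about C: D_y·359 − 140·143 − (5.4·174)·120 = 0 → D_y = 132772/359 = 369.838 ≈ 369.8 N.
ΣF_y = 0: C_y + 369.838 − 140 − 5.4·174 = 0 → C_y = 709.8 N.
ΣF_x = 0: no horizontal applied forces, so C_x = 0.

C_x = 0, C_y = 709.8 N, D_y = 369.8 N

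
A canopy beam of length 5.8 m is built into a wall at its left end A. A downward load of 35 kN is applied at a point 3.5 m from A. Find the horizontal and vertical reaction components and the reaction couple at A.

A_x = 0, A_y = 35.00 kN, M_A = 122.5 kN·m

ΣF_x = 0: A_x = 0.
ΣF_y = 0: A_y − 35 = 0 → A_y = 35.00 kN.
ΣM about A: M_A − 35·3.5 = 0 → M_A = 122.5 kN·m.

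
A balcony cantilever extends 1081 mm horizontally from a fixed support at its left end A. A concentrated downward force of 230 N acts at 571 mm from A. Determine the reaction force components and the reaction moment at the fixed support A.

A_x = 0, A_y = 230.0 N, M_A = 131300 N·mm

ΣF_x = 0: A_x = 0.
ΣF_y = 0: A_y − 230 = 0 → A_y = 230.0 N.
ΣM about A: M_A − 230·571 = 0 → M_A = 131300 N·mm.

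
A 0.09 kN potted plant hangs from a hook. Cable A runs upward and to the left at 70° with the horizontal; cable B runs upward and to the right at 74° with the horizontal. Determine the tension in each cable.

ΣF_x = 0: −T_A·cos70° + T_B·cos74° = 0 → T_B = 1.24083·T_A.
ΣF_y = 0: T_A·sin70° + T_B·sin74° = 0.09.
Substitute: T_A·(0.939693 + 1.24083·0.961262) = 0.09 → T_A = 0.0422049 ≈ 0.04220 kN.
Then T_B = 1.24083 × 0.0422049 = 0.05237 kN.

T_A = 0.04220 kN, T_B = 0.05237 kN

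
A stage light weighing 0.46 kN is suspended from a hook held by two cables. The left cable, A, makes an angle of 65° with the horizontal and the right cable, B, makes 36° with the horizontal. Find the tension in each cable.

T_A = 0.3791 kN, T_B = 0.1980 kN

ΣF_x = 0: −T_A·cos65° + T_B·cos36° = 0 → T_B = 0.522385·T_A.
ΣF_y = 0: T_A·sin65° + T_B·sin36° = 0.46.
Substitute: T_A·(0.906308 + 0.522385·0.587785) = 0.46 → T_A = 0.379113 ≈ 0.3791 kN.
Then T_B = 0.522385 × 0.379113 = 0.1980 kN.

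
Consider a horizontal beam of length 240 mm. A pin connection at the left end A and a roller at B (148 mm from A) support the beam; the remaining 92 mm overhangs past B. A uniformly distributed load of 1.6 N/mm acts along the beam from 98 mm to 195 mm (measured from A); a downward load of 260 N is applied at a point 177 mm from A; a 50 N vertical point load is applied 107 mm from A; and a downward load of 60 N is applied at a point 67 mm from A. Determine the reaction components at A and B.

A_x = 0, A_y = -2.684 N, B_y = 527.9 N

Resultant of the distributed load: 1.6 × 97 = 155.2 N at 146.5 mm from A.
Taking moments about A: B_y·148 − (1.6·97)·146.5 − 260·177 − 50·107 − 60·67 = 0 → B_y = 78126.8/148 = 527.884 ≈ 527.9 N.
ΣF_y = 0: A_y + 527.884 − 1.6·97 − 260 − 50 − 60 = 0 → A_y = -2.684 N.
ΣF_x = 0: no horizontal applied forces, so A_x = 0.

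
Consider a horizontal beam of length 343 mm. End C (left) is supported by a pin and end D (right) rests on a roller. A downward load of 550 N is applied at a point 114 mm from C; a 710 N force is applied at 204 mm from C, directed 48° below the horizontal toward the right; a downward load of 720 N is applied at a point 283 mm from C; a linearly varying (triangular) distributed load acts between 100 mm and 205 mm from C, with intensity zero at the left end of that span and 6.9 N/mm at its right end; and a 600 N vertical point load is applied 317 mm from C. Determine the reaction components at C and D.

C_x = -475.1 N, C_y = 935.2 N, D_y = 1825 N

Resultant of the triangular load: ½ × 6.9 × 105 = 362.25 N, acting at 170 mm from C (one-third of the span from the peak).
Moments about C: D_y·343 − 550·114 − 710·sin48°·204 − 720·283 − (½·6.9·105)·170 − 600·317 = 0 → D_y = 625880/343 = 1824.72 ≈ 1825 N.
ΣF_y = 0: C_y + 1824.72 − 550 − 710·sin48° − 720 − ½·6.9·105 − 600 = 0 → C_y = 935.2 N.
ΣF_x = 0: C_x + 710·cos48° = 0 → C_x = -475.1 N.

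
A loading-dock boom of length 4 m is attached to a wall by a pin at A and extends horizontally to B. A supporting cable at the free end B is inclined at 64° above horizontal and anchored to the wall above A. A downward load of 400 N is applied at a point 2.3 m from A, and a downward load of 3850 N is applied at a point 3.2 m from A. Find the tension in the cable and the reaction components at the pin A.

ΣM about A: T·sin64°·4 − 400·2.3 − 3850·3.2 = 0 → T = 13240/(4·0.898794) = 3682.71 ≈ 3683 N.
ΣF_x = 0: A_x − T·cos64° = 0 → A_x = 3682.71 × 0.438371 = 1614 N.
ΣF_y = 0: A_y + T·sin64° − 400 − 3850 = 0 → A_y = 4250 − 3682.71 × 0.898794 = 940.0 N.

T = 3683 N, A_x = 1614 N, A_y = 940.0 N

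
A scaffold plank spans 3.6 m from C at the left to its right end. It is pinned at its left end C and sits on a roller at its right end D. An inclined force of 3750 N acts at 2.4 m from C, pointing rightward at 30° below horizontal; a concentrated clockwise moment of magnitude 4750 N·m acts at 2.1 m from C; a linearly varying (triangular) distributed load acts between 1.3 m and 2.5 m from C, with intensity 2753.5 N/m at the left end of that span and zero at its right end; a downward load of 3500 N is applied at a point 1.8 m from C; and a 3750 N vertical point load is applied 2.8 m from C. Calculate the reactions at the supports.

Resultant of the triangular load: ½ × 2753.5 × 1.2 = 1652.1 N, acting at 1.7 m from C (one-third of the span from the peak).
ΣM about C: D_y·3.6 − 3750·sin30°·2.4 − 4750 − (½·2753.5·1.2)·1.7 − 3500·1.8 − 3750·2.8 = 0 → D_y = 28858.57/3.6 = 8016.27 ≈ 8016 N.
ΣF_y = 0: C_y + 8016.27 − 3750·sin30° − ½·2753.5·1.2 − 3500 − 3750 = 0 → C_y = 2761 N.
ΣF_x = 0: C_x + 3750·cos30° = 0 → C_x = -3248 N.

C_x = -3248 N, C_y = 2761 N, D_y = 8016 N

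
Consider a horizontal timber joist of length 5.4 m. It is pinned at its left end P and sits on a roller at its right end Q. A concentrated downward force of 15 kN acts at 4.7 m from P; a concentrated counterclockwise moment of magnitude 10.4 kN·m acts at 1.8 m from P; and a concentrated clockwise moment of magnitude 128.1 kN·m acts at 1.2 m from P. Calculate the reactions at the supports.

P_x = 0, P_y = -19.85 kN, Q_y = 34.85 kN

Taking moments about P: Q_y·5.4 − 15·4.7 + 10.4 − 128.1 = 0 → Q_y = 188.2/5.4 = 34.8519 ≈ 34.85 kN.
ΣF_y = 0: P_y + 34.8519 − 15 = 0 → P_y = -19.85 kN.
ΣF_x = 0: no horizontal applied forces, so P_x = 0.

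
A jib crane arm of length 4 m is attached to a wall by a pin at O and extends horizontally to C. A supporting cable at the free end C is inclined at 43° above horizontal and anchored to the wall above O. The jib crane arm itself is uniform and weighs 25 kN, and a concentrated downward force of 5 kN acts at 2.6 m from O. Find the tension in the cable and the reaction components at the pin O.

ΣM about O: T·sin43°·4 − 25·2 − 5·2.6 = 0 → T = 63/(4·0.681998) = 23.0939 ≈ 23.09 kN.
ΣF_x = 0: O_x − T·cos43° = 0 → O_x = 23.0939 × 0.731354 = 16.89 kN.
ΣF_y = 0: O_y + T·sin43° − 25 − 5 = 0 → O_y = 30 − 23.0939 × 0.681998 = 14.25 kN.

T = 23.09 kN, O_x = 16.89 kN, O_y = 14.25 kN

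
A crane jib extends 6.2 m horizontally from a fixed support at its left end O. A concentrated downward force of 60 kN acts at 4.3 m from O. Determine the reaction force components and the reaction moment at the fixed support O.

O_x = 0, O_y = 60.00 kN, M_O = 258.0 kN·m

ΣF_x = 0: O_x = 0.
ΣF_y = 0: O_y − 60 = 0 → O_y = 60.00 kN.
ΣM about O: M_O − 60·4.3 = 0 → M_O = 258.0 kN·m.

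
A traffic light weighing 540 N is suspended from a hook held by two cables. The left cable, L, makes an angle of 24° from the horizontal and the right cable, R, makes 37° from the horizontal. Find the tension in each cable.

ΣF_x = 0: −T_L·cos24° + T_R·cos37° = 0 → T_R = 1.14388·T_L.
ΣF_y = 0: T_L·sin24° + T_R·sin37° = 540.
Substitute: T_L·(0.406737 + 1.14388·0.601815) = 540 → T_L = 493.087 ≈ 493.1 N.
Then T_R = 1.14388 × 493.087 = 564.0 N.

T_L = 493.1 N, T_R = 564.0 N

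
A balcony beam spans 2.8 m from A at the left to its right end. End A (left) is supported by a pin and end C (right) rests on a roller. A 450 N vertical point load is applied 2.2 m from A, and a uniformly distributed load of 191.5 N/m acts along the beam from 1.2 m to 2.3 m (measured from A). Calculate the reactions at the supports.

Resultant of the distributed load: 191.5 × 1.1 = 210.65 N at 1.75 m from A.
Moments about A: C_y·2.8 − 450·2.2 − (191.5·1.1)·1.75 = 0 → C_y = 1358.6375/2.8 = 485.228 ≈ 485.2 N.
ΣF_y = 0: A_y + 485.228 − 450 − 191.5·1.1 = 0 → A_y = 175.4 N.
ΣF_x = 0: no horizontal applied forces, so A_x = 0.

A_x = 0, A_y = 175.4 N, C_y = 485.2 N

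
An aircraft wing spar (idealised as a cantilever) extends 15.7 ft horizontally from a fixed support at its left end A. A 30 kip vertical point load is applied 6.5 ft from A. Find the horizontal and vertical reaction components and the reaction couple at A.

A_x = 0, A_y = 30.00 kip, M_A = 195.0 kip·ft

ΣF_x = 0: A_x = 0.
ΣF_y = 0: A_y − 30 = 0 → A_y = 30.00 kip.
ΣM about A: M_A − 30·6.5 = 0 → M_A = 195.0 kip·ft.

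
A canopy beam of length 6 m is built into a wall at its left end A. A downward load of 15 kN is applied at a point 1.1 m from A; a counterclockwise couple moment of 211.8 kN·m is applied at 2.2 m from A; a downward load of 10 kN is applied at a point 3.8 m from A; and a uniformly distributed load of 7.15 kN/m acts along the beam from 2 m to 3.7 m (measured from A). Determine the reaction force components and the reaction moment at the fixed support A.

A_x = 0, A_y = 37.16 kN, M_A = -122.7 kN·m

Resultant of the distributed load: 7.15 × 1.7 = 12.155 kN at 2.85 m from A.
ΣF_x = 0: A_x = 0.
ΣF_y = 0: A_y − 15 − 10 − 7.15·1.7 = 0 → A_y = 37.16 kN.
ΣM about A: M_A − 15·1.1 + 211.8 − 10·3.8 − (7.15·1.7)·2.85 = 0 → M_A = -122.7 kN·m.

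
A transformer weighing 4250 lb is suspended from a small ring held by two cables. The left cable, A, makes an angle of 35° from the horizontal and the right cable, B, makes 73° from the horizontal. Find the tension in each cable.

T_A = 1307 lb, T_B = 3661 lb

ΣF_x = 0: −T_A·cos35° + T_B·cos73° = 0 → T_B = 2.80175·T_A.
ΣF_y = 0: T_A·sin35° + T_B·sin73° = 4250.
Substitute: T_A·(0.573576 + 2.80175·0.956305) = 4250 → T_A = 1306.53 ≈ 1307 lb.
Then T_B = 2.80175 × 1306.53 = 3661 lb.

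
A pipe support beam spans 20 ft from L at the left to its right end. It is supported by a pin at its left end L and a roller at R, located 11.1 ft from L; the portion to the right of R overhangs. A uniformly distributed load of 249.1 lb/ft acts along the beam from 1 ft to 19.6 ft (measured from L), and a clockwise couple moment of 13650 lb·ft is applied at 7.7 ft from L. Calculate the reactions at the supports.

Resultant of the distributed load: 249.1 × 18.6 = 4633.26 lb at 10.3 ft from L.
Moments about L: R_y·11.1 − (249.1·18.6)·10.3 − 13650 = 0 → R_y = 61372.578/11.1 = 5529.06 ≈ 5529 lb.
ΣF_y = 0: L_y + 5529.06 − 249.1·18.6 = 0 → L_y = -895.8 lb.
ΣF_x = 0: no horizontal applied forces, so L_x = 0.

L_x = 0, L_y = -895.8 lb, R_y = 5529 lb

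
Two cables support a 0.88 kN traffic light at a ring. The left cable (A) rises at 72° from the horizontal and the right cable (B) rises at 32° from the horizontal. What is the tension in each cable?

T_A = 0.7691 kN, T_B = 0.2803 kN

ΣF_x = 0: −T_A·cos72° + T_B·cos32° = 0 → T_B = 0.364386·T_A.
ΣF_y = 0: T_A·sin72° + T_B·sin32° = 0.88.
Substitute: T_A·(0.951057 + 0.364386·0.529919) = 0.88 → T_A = 0.769129 ≈ 0.7691 kN.
Then T_B = 0.364386 × 0.769129 = 0.2803 kN.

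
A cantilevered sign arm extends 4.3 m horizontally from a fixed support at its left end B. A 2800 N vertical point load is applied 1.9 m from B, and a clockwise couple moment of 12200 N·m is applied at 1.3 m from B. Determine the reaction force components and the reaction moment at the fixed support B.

B_x = 0, B_y = 2800 N, M_B = 17520 N·m

ΣF_x = 0: B_x = 0.
ΣF_y = 0: B_y − 2800 = 0 → B_y = 2800 N.
ΣM about B: M_B − 2800·1.9 − 12200 = 0 → M_B = 17520 N·m.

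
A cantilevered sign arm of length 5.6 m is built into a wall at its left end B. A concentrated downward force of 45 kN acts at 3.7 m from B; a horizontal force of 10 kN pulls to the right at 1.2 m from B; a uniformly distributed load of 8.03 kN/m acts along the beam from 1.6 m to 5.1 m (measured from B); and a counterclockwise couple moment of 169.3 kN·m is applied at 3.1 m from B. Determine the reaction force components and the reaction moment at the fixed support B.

Resultant of the distributed load: 8.03 × 3.5 = 28.105 kN at 3.35 m from B.
ΣF_x = 0: B_x + 10 = 0 → B_x = -10.00 kN.
ΣF_y = 0: B_y − 45 − 8.03·3.5 = 0 → B_y = 73.10 kN.
ΣM about B: M_B − 45·3.7 − (8.03·3.5)·3.35 + 169.3 = 0 → M_B = 91.35 kN·m.

B_x = -10.00 kN, B_y = 73.10 kN, M_B = 91.35 kN·m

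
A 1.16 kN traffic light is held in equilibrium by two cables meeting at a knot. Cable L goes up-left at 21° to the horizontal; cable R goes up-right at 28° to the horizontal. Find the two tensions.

ΣF_x = 0: −T_L·cos21° + T_R·cos28° = 0 → T_R = 1.05735·T_L.
ΣF_y = 0: T_L·sin21° + T_R·sin28° = 1.16.
Substitute: T_L·(0.358368 + 1.05735·0.469472) = 1.16 → T_L = 1.3571 ≈ 1.357 kN.
Then T_R = 1.05735 × 1.3571 = 1.435 kN.

T_L = 1.357 kN, T_R = 1.435 kN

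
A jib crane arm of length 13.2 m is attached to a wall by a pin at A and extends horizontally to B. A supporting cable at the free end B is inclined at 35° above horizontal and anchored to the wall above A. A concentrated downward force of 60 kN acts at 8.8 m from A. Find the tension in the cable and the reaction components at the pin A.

ΣM about A: T·sin35°·13.2 − 60·8.8 = 0 → T = 528/(13.2·0.573576) = 69.7379 ≈ 69.74 kN.
ΣF_x = 0: A_x − T·cos35° = 0 → A_x = 69.7379 × 0.819152 = 57.13 kN.
ΣF_y = 0: A_y + T·sin35° − 60 = 0 → A_y = 60 − 69.7379 × 0.573576 = 20.00 kN.

T = 69.74 kN, A_x = 57.13 kN, A_y = 20.00 kN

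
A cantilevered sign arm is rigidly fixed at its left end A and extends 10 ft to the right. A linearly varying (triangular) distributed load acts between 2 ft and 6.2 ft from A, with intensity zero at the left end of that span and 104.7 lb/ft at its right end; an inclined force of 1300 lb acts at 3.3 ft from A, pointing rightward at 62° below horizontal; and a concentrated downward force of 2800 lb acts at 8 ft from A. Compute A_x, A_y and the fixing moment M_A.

Resultant of the triangular load: ½ × 104.7 × 4.2 = 219.87 lb, acting at 4.8 ft from A (one-third of the span from the peak).
ΣF_x = 0: A_x + 1300·cos62° = 0 → A_x = -610.3 lb.
ΣF_y = 0: A_y − ½·104.7·4.2 − 1300·sin62° − 2800 = 0 → A_y = 4168 lb.
ΣM about A: M_A − (½·104.7·4.2)·4.8 − 1300·sin62°·3.3 − 2800·8 = 0 → M_A = 27240 lb·ft.

A_x = -610.3 lb, A_y = 4168 lb, M_A = 27240 lb·ft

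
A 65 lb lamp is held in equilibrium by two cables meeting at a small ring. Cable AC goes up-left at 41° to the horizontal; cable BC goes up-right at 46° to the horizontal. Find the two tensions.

T_AC = 45.21 lb, T_BC = 49.12 lb

ΣF_x = 0: −T_AC·cos41° + T_BC·cos46° = 0 → T_BC = 1.08645·T_AC.
ΣF_y = 0: T_AC·sin41° + T_BC·sin46° = 65.
Substitute: T_AC·(0.656059 + 1.08645·0.71934) = 65 → T_AC = 45.2147 ≈ 45.21 lb.
Then T_BC = 1.08645 × 45.2147 = 49.12 lb.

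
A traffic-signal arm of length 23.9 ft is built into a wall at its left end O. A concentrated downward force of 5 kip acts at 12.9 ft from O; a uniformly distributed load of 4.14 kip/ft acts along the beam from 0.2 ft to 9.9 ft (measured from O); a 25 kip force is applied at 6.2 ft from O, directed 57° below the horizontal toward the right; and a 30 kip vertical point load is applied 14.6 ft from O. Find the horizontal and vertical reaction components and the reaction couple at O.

O_x = -13.62 kip, O_y = 96.12 kip, M_O = 835.3 kip·ft

Resultant of the distributed load: 4.14 × 9.7 = 40.158 kip at 5.05 ft from O.
ΣF_x = 0: O_x + 25·cos57° = 0 → O_x = -13.62 kip.
ΣF_y = 0: O_y − 5 − 4.14·9.7 − 25·sin57° − 30 = 0 → O_y = 96.12 kip.
ΣM about O: M_O − 5·12.9 − (4.14·9.7)·5.05 − 25·sin57°·6.2 − 30·14.6 = 0 → M_O = 835.3 kip·ft.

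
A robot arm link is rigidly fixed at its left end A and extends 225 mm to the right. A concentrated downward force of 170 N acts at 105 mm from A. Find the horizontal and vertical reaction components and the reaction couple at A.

A_x = 0, A_y = 170.0 N, M_A = 17850 N·mm

ΣF_x = 0: A_x = 0.
ΣF_y = 0: A_y − 170 = 0 → A_y = 170.0 N.
ΣM about A: M_A − 170·105 = 0 → M_A = 17850 N·mm.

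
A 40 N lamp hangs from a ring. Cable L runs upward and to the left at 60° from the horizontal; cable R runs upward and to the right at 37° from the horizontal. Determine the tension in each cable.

T_L = 32.19 N, T_R = 20.15 N

ΣF_x = 0: −T_L·cos60° + T_R·cos37° = 0 → T_R = 0.626068·T_L.
ΣF_y = 0: T_L·sin60° + T_R·sin37° = 40.
Substitute: T_L·(0.866025 + 0.626068·0.601815) = 40 → T_L = 32.1853 ≈ 32.19 N.
Then T_R = 0.626068 × 32.1853 = 20.15 N.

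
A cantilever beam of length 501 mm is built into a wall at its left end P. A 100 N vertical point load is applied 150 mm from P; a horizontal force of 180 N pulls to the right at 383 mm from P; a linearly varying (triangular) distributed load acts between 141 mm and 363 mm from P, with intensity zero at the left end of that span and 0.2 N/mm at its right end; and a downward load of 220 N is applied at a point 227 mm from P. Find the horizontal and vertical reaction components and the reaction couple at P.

Resultant of the triangular load: ½ × 0.2 × 222 = 22.2 N, acting at 289 mm from P (one-third of the span from the peak).
ΣF_x = 0: P_x + 180 = 0 → P_x = -180.0 N.
ΣF_y = 0: P_y − 100 − ½·0.2·222 − 220 = 0 → P_y = 342.2 N.
ΣM about P: M_P − 100·150 − (½·0.2·222)·289 − 220·227 = 0 → M_P = 71360 N·mm.

P_x = -180.0 N, P_y = 342.2 N, M_P = 71360 N·mm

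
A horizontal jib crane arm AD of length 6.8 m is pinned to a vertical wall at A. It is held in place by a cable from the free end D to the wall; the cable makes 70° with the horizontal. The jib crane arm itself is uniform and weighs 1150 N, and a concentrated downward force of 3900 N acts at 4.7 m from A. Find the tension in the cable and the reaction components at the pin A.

T = 3480 N, A_x = 1190 N, A_y = 1779 N

ΣM about A: T·sin70°·6.8 − 1150·3.4 − 3900·4.7 = 0 → T = 22240/(6.8·0.939693) = 3480.49 ≈ 3480 N.
ΣF_x = 0: A_x − T·cos70° = 0 → A_x = 3480.49 × 0.34202 = 1190 N.
ΣF_y = 0: A_y + T·sin70° − 1150 − 3900 = 0 → A_y = 5050 − 3480.49 × 0.939693 = 1779 N.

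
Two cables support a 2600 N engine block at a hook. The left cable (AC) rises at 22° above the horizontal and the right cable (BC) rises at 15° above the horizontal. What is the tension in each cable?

ΣF_x = 0: −T_AC·cos22° + T_BC·cos15° = 0 → T_BC = 0.959891·T_AC.
ΣF_y = 0: T_AC·sin22° + T_BC·sin15° = 2600.
Substitute: T_AC·(0.374607 + 0.959891·0.258819) = 2600 → T_AC = 4173.05 ≈ 4173 N.
Then T_BC = 0.959891 × 4173.05 = 4006 N.

T_AC = 4173 N, T_BC = 4006 N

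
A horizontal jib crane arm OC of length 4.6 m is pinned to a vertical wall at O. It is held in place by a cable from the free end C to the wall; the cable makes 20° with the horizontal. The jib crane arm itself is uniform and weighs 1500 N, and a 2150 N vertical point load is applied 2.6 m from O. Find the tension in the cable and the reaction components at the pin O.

ΣM about O: T·sin20°·4.6 − 1500·2.3 − 2150·2.6 = 0 → T = 9040/(4.6·0.34202) = 5745.91 ≈ 5746 N.
ΣF_x = 0: O_x − T·cos20° = 0 → O_x = 5745.91 × 0.939693 = 5399 N.
ΣF_y = 0: O_y + T·sin20° − 1500 − 2150 = 0 → O_y = 3650 − 5745.91 × 0.34202 = 1685 N.

T = 5746 N, O_x = 5399 N, O_y = 1685 N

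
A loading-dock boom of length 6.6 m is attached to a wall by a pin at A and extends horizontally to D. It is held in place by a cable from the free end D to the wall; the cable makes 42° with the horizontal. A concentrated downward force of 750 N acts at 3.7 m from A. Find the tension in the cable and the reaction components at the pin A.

ΣM about A: T·sin42°·6.6 − 750·3.7 = 0 → T = 2775/(6.6·0.669131) = 628.359 ≈ 628.4 N.
ΣF_x = 0: A_x − T·cos42° = 0 → A_x = 628.359 × 0.743145 = 467.0 N.
ΣF_y = 0: A_y + T·sin42° − 750 = 0 → A_y = 750 − 628.359 × 0.669131 = 329.5 N.

T = 628.4 N, A_x = 467.0 N, A_y = 329.5 N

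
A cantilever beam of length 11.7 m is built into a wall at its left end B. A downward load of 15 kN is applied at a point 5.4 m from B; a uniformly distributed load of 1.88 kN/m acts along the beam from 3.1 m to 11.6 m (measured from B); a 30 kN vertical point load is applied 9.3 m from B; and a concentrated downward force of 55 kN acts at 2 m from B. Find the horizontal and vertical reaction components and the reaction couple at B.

B_x = 0, B_y = 116.0 kN, M_B = 587.5 kN·m

Resultant of the distributed load: 1.88 × 8.5 = 15.98 kN at 7.35 m from B.
ΣF_x = 0: B_x = 0.
ΣF_y = 0: B_y − 15 − 1.88·8.5 − 30 − 55 = 0 → B_y = 116.0 kN.
ΣM about B: M_B − 15·5.4 − (1.88·8.5)·7.35 − 30·9.3 − 55·2 = 0 → M_B = 587.5 kN·m.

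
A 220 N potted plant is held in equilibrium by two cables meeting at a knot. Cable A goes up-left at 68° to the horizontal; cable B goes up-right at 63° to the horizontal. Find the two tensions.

T_A = 132.3 N, T_B = 109.2 N

ΣF_x = 0: −T_A·cos68° + T_B·cos63° = 0 → T_B = 0.825142·T_A.
ΣF_y = 0: T_A·sin68° + T_B·sin63° = 220.
Substitute: T_A·(0.927184 + 0.825142·0.891007) = 220 → T_A = 132.339 ≈ 132.3 N.
Then T_B = 0.825142 × 132.339 = 109.2 N.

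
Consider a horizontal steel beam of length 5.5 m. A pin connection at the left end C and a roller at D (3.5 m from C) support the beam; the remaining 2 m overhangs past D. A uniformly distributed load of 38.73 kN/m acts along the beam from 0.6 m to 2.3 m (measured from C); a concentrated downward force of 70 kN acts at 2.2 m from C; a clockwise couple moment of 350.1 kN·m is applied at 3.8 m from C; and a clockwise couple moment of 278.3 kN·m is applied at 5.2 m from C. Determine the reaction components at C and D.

Resultant of the distributed load: 38.73 × 1.7 = 65.841 kN at 1.45 m from C.
Moments about C: D_y·3.5 − (38.73·1.7)·1.45 − 70·2.2 − 350.1 − 278.3 = 0 → D_y = 877.86945/3.5 = 250.82 ≈ 250.8 kN.
ΣF_y = 0: C_y + 250.82 − 38.73·1.7 − 70 = 0 → C_y = -115.0 kN.
ΣF_x = 0: no horizontal applied forces, so C_x = 0.

C_x = 0, C_y = -115.0 kN, D_y = 250.8 kN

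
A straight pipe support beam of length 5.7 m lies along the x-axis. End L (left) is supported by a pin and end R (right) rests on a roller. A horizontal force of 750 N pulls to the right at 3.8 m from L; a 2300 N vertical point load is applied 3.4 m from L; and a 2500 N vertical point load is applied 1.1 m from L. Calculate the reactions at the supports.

Moments about L: R_y·5.7 − 2300·3.4 − 2500·1.1 = 0 → R_y = 10570/5.7 = 1854.39 ≈ 1854 N.
ΣF_y = 0: L_y + 1854.39 − 2300 − 2500 = 0 → L_y = 2946 N.
ΣF_x = 0: L_x + 750 = 0 → L_x = -750.0 N.

L_x = -750.0 N, L_y = 2946 N, R_y = 1854 N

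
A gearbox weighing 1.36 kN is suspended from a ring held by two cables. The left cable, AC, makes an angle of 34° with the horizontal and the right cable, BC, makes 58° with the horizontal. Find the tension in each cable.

T_AC = 0.7211 kN, T_BC = 1.128 kN

ΣF_x = 0: −T_AC·cos34° + T_BC·cos58° = 0 → T_BC = 1.56446·T_AC.
ΣF_y = 0: T_AC·sin34° + T_BC·sin58° = 1.36.
Substitute: T_AC·(0.559193 + 1.56446·0.848048) = 1.36 → T_AC = 0.72113 ≈ 0.7211 kN.
Then T_BC = 1.56446 × 0.72113 = 1.128 kN.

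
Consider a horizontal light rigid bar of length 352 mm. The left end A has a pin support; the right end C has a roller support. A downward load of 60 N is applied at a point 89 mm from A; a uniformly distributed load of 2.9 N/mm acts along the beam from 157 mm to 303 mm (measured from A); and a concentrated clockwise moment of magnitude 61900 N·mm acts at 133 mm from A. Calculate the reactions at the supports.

A_x = 0, A_y = 15.72 N, C_y = 467.7 N

Resultant of the distributed load: 2.9 × 146 = 423.4 N at 230 mm from A.
ΣM about A: C_y·352 − 60·89 − (2.9·146)·230 − 61900 = 0 → C_y = 164622/352 = 467.676 ≈ 467.7 N.
ΣF_y = 0: A_y + 467.676 − 60 − 2.9·146 = 0 → A_y = 15.72 N.
ΣF_x = 0: no horizontal applied forces, so A_x = 0.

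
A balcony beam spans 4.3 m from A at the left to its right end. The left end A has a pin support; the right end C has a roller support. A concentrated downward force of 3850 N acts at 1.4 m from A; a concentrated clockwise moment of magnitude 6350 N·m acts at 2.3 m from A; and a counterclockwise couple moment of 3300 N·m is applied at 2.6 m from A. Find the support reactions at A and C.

A_x = 0, A_y = 1887 N, C_y = 1963 N

Moments about A: C_y·4.3 − 3850·1.4 − 6350 + 3300 = 0 → C_y = 8440/4.3 = 1962.79 ≈ 1963 N.
ΣF_y = 0: A_y + 1962.79 − 3850 = 0 → A_y = 1887 N.
ΣF_x = 0: no horizontal applied forces, so A_x = 0.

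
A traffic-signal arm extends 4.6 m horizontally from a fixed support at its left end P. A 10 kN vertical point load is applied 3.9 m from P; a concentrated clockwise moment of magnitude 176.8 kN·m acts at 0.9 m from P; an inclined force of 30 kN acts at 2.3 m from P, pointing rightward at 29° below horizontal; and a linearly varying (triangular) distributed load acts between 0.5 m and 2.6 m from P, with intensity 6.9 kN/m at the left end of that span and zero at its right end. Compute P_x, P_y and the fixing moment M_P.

P_x = -26.24 kN, P_y = 31.79 kN, M_P = 257.9 kN·m

Resultant of the triangular load: ½ × 6.9 × 2.1 = 7.245 kN, acting at 1.2 m from P (one-third of the span from the peak).
ΣF_x = 0: P_x + 30·cos29° = 0 → P_x = -26.24 kN.
ΣF_y = 0: P_y − 10 − 30·sin29° − ½·6.9·2.1 = 0 → P_y = 31.79 kN.
ΣM about P: M_P − 10·3.9 − 176.8 − 30·sin29°·2.3 − (½·6.9·2.1)·1.2 = 0 → M_P = 257.9 kN·m.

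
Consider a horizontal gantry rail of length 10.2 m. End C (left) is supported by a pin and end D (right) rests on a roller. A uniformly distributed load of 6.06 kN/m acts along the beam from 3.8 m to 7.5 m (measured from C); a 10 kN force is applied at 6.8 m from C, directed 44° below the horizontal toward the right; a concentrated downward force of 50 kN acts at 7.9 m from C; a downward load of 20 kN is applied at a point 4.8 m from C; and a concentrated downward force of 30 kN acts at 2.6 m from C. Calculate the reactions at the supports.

Resultant of the distributed load: 6.06 × 3.7 = 22.422 kN at 5.65 m from C.
ΣM about C: D_y·10.2 − (6.06·3.7)·5.65 − 10·sin44°·6.8 − 50·7.9 − 20·4.8 − 30·2.6 = 0 → D_y = 742.921/10.2 = 72.8354 ≈ 72.84 kN.
ΣF_y = 0: C_y + 72.8354 − 6.06·3.7 − 10·sin44° − 50 − 20 − 30 = 0 → C_y = 56.53 kN.
ΣF_x = 0: C_x + 10·cos44° = 0 → C_x = -7.193 kN.

C_x = -7.193 kN, C_y = 56.53 kN, D_y = 72.84 kN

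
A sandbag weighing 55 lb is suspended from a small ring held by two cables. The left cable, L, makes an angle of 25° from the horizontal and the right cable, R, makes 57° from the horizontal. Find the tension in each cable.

T_L = 30.25 lb, T_R = 50.34 lb

ΣF_x = 0: −T_L·cos25° + T_R·cos57° = 0 → T_R = 1.66405·T_L.
ΣF_y = 0: T_L·sin25° + T_R·sin57° = 55.
Substitute: T_L·(0.422618 + 1.66405·0.838671) = 55 → T_L = 30.2496 ≈ 30.25 lb.
Then T_R = 1.66405 × 30.2496 = 50.34 lb.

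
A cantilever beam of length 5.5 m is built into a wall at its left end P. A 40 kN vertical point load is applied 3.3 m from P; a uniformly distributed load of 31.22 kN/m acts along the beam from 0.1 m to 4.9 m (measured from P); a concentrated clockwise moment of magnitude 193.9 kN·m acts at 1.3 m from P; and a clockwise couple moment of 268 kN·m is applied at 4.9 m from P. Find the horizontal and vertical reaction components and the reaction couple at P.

P_x = 0, P_y = 189.9 kN, M_P = 968.5 kN·m

Resultant of the distributed load: 31.22 × 4.8 = 149.856 kN at 2.5 m from P.
ΣF_x = 0: P_x = 0.
ΣF_y = 0: P_y − 40 − 31.22·4.8 = 0 → P_y = 189.9 kN.
ΣM about P: M_P − 40·3.3 − (31.22·4.8)·2.5 − 193.9 − 268 = 0 → M_P = 968.5 kN·m.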